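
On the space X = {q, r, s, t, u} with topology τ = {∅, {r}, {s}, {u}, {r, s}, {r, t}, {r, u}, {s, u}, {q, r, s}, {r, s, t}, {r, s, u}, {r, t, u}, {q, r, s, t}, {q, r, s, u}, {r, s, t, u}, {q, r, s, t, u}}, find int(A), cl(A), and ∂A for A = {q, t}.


int(A) = ∅, cl(A) = {q, t}, ∂A = {q, t}.

Closed sets in (X, τ) are complements of opens:
  closed(X, τ) = {∅, {q}, {t}, {u}, {q, s}, {q, t}, {q, u}, {t, u}, {q, r, t}, {q, s, t}, {q, s, u}, {q, t, u}, {q, r, s, t}, {q, r, t, u}, {q, s, t, u}, {q, r, s, t, u}}.
int(A) = ⋃ {U ∈ τ : U ⊆ A}. Opens contained in A: ∅.
Taking the union of these: int(A) = ∅.
cl(A) = ⋂ {C closed : A ⊆ C}. Closed sets containing A: {q, t}, {q, r, t}, {q, s, t}, {q, t, u}, {q, r, s, t}, {q, r, t, u}, {q, s, t, u}, {q, r, s, t, u}.
Intersecting these: cl(A) = {q, t}.
∂A = cl(A) ∖ int(A) = {q, t} ∖ ∅ = {q, t}.


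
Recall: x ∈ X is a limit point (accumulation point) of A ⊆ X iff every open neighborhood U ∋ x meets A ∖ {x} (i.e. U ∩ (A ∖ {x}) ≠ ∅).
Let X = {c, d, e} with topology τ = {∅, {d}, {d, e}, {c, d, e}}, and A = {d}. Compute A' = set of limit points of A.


A' = {c, e}

For each x ∈ X, list the open sets U ∈ τ with x ∈ U, then check whether U ∩ (A ∖ {x}) ≠ ∅ for every such U.
  x = c: opens ∋ x are {c, d, e}; each meets A ∖ {c}, so x IS a limit point.
  x = d: open {d} ∋ x has {d} ∩ (A ∖ {d}) = ∅, so x is NOT a limit point.
  x = e: opens ∋ x are {d, e}, {c, d, e}; each meets A ∖ {e}, so x IS a limit point.
Collecting: A' = {c, e}.


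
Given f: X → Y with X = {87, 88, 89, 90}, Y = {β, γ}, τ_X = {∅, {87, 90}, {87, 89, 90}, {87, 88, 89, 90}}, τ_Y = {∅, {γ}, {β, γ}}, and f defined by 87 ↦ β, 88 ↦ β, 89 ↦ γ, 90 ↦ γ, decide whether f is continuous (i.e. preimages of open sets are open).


f is NOT continuous.

Compute f^{-1}(U) for each U ∈ τ_Y:
  U = ∅: f^{-1}(U) = ∅ ∈ τ_X ✓.
  U = {γ}: f^{-1}(U) = {89, 90} ∉ τ_X ✗.
  U = {β, γ}: f^{-1}(U) = {87, 88, 89, 90} ∈ τ_X ✓.
Found U = {γ} with f^{-1}(U) = {89, 90} not in τ_X. Therefore f is NOT continuous.


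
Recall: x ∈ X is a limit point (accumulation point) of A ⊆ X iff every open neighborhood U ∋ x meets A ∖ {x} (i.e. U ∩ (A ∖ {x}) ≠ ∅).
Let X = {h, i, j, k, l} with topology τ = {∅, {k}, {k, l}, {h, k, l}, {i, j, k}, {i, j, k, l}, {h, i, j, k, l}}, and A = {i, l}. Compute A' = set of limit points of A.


A' = {h, j}

For each x ∈ X, list the open sets U ∈ τ with x ∈ U, then check whether U ∩ (A ∖ {x}) ≠ ∅ for every such U.
  x = h: opens ∋ x are {h, k, l}, {h, i, j, k, l}; each meets A ∖ {h}, so x IS a limit point.
  x = i: open {i, j, k} ∋ x has {i, j, k} ∩ (A ∖ {i}) = ∅, so x is NOT a limit point.
  x = j: opens ∋ x are {i, j, k}, {i, j, k, l}, {h, i, j, k, l}; each meets A ∖ {j}, so x IS a limit point.
  x = k: open {k} ∋ x has {k} ∩ (A ∖ {k}) = ∅, so x is NOT a limit point.
  x = l: open {k, l} ∋ x has {k, l} ∩ (A ∖ {l}) = ∅, so x is NOT a limit point.
Collecting: A' = {h, j}.


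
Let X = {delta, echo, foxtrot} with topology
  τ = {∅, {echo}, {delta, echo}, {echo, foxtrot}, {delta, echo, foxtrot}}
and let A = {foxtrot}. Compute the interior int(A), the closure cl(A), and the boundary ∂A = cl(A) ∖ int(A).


int(A) = ∅, cl(A) = {foxtrot}, ∂A = {foxtrot}.

Closed sets in (X, τ) are complements of opens:
  closed(X, τ) = {∅, {delta}, {foxtrot}, {delta, foxtrot}, {delta, echo, foxtrot}}.
int(A) = ⋃ {U ∈ τ : U ⊆ A}. Opens contained in A: ∅.
Taking the union of these: int(A) = ∅.
cl(A) = ⋂ {C closed : A ⊆ C}. Closed sets containing A: {foxtrot}, {delta, foxtrot}, {delta, echo, foxtrot}.
Intersecting these: cl(A) = {foxtrot}.
∂A = cl(A) ∖ int(A) = {foxtrot} ∖ ∅ = {foxtrot}.


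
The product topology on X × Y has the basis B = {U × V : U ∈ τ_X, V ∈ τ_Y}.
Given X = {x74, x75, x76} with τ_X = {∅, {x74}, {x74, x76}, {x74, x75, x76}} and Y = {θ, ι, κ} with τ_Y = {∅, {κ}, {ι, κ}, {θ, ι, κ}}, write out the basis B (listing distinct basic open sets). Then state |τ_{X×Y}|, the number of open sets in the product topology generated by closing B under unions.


Basis B = {∅ × ∅, {x74} × {κ}, {x74} × {ι, κ}, {x74, x76} × {κ}, {x74} × {θ, ι, κ}, {x74, x75, x76} × {κ}, {x74, x76} × {ι, κ}, {x74, x76} × {θ, ι, κ}, {x74, x75, x76} × {ι, κ}, {x74, x75, x76} × {θ, ι, κ}}; |τ_{X×Y}| = 20.

Enumerate products U × V with U ∈ τ_X, V ∈ τ_Y (deduplicated):
  ∅ × ∅ = {} (∅)
  {x74} × {κ} = {(x74,κ)}
  {x74} × {ι, κ} = {(x74,ι), (x74,κ)}
  {x74, x76} × {κ} = {(x74,κ), (x76,κ)}
  {x74} × {θ, ι, κ} = {(x74,θ), (x74,ι), (x74,κ)}
  {x74, x75, x76} × {κ} = {(x74,κ), (x75,κ), (x76,κ)}
  {x74, x76} × {ι, κ} = {(x74,ι), (x74,κ), (x76,ι), (x76,κ)}
  {x74, x76} × {θ, ι, κ} = {(x74,θ), (x74,ι), (x74,κ), (x76,θ), (x76,ι), (x76,κ)}
  {x74, x75, x76} × {ι, κ} = {(x74,ι), (x74,κ), (x75,ι), (x75,κ), (x76,ι), (x76,κ)}
  {x74, x75, x76} × {θ, ι, κ} = {(x74,θ), (x74,ι), (x74,κ), (x75,θ), (x75,ι), (x75,κ), (x76,θ), (x76,ι), (x76,κ)}
These 10 distinct sets form the basis B.
Close under arbitrary unions to get τ_{X×Y}; counting gives |τ_{X×Y}| = 20.


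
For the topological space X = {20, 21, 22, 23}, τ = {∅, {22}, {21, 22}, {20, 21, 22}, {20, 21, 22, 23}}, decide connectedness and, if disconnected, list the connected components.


(X, τ) is connected.

Find clopen sets (U ∈ τ with X ∖ U ∈ τ):
  U = ∅, X ∖ U = {20, 21, 22, 23} — both open, so U is clopen.
  U = {20, 21, 22, 23}, X ∖ U = ∅ — both open, so U is clopen.
Only trivial clopens (∅ and X) exist, so (X, τ) is connected.
Compute connected components by grouping points that agree on all clopens:
  component: {20, 21, 22, 23}


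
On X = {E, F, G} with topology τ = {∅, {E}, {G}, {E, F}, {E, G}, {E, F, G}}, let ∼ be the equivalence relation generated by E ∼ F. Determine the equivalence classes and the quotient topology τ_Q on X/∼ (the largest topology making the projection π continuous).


X/∼ = {[E=F], [G]}; |τ_Q| = 4.

Equivalence classes: [E=F], [G].
Quotient map π: X → X/∼ sends E ↦ [E=F], F ↦ [E=F], G ↦ [G].
For each subset V ⊆ X/∼, compute π^{-1}(V) ⊆ X and check whether π^{-1}(V) ∈ τ. V is open in τ_Q iff π^{-1}(V) ∈ τ.
  V = {}: π^{-1}(V) = ∅ ∈ τ ✓.
  V = {[E=F]}: π^{-1}(V) = {E, F} ∈ τ ✓.
  V = {[G]}: π^{-1}(V) = {G} ∈ τ ✓.
  V = {[E=F], [G]}: π^{-1}(V) = {E, F, G} ∈ τ ✓.
Open sets in the quotient: τ_Q = {{}, {[E=F]}, {[G]}, {[E=F], [G]}} (4 elements).


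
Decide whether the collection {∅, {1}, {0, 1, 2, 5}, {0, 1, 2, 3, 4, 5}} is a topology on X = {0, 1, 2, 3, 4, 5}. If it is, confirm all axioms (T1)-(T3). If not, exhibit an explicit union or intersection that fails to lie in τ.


τ IS a topology on X.

Axiom (T1): ∅ ∈ τ? Yes; X ∈ τ? Yes.
Axiom (T2/T3): check pairwise unions and intersections of members of τ.
All pairwise intersections and unions checked — each lies in τ. Therefore τ satisfies (T1), (T2), (T3): it IS a topology on X.


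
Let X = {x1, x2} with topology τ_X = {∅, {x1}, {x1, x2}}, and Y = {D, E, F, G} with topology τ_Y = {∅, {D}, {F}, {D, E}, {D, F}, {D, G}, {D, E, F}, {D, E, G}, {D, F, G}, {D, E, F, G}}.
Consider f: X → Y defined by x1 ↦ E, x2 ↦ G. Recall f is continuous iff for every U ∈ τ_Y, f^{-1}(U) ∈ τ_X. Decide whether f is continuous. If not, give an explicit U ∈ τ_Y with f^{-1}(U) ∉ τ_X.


f is NOT continuous.

Compute f^{-1}(U) for each U ∈ τ_Y:
  U = ∅: f^{-1}(U) = ∅ ∈ τ_X ✓.
  U = {D}: f^{-1}(U) = ∅ ∈ τ_X ✓.
  U = {F}: f^{-1}(U) = ∅ ∈ τ_X ✓.
  U = {D, E}: f^{-1}(U) = {x1} ∈ τ_X ✓.
  U = {D, F}: f^{-1}(U) = ∅ ∈ τ_X ✓.
  U = {D, G}: f^{-1}(U) = {x2} ∉ τ_X ✗.
  U = {D, E, F}: f^{-1}(U) = {x1} ∈ τ_X ✓.
  U = {D, E, G}: f^{-1}(U) = {x1, x2} ∈ τ_X ✓.
  U = {D, F, G}: f^{-1}(U) = {x2} ∉ τ_X ✗.
  U = {D, E, F, G}: f^{-1}(U) = {x1, x2} ∈ τ_X ✓.
Found U = {D, G} with f^{-1}(U) = {x2} not in τ_X. Therefore f is NOT continuous.


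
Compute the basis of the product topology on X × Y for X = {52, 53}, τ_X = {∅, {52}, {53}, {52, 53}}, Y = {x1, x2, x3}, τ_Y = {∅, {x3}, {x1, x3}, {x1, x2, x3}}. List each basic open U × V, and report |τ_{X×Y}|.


Basis B = {∅ × ∅, {52} × {x3}, {53} × {x3}, {52} × {x1, x3}, {52, 53} × {x3}, {53} × {x1, x3}, {52} × {x1, x2, x3}, {53} × {x1, x2, x3}, {52, 53} × {x1, x3}, {52, 53} × {x1, x2, x3}}; |τ_{X×Y}| = 16.

Enumerate products U × V with U ∈ τ_X, V ∈ τ_Y (deduplicated):
  ∅ × ∅ = {} (∅)
  {52} × {x3} = {(52,x3)}
  {53} × {x3} = {(53,x3)}
  {52} × {x1, x3} = {(52,x1), (52,x3)}
  {52, 53} × {x3} = {(52,x3), (53,x3)}
  {53} × {x1, x3} = {(53,x1), (53,x3)}
  {52} × {x1, x2, x3} = {(52,x1), (52,x2), (52,x3)}
  {53} × {x1, x2, x3} = {(53,x1), (53,x2), (53,x3)}
  {52, 53} × {x1, x3} = {(52,x1), (52,x3), (53,x1), (53,x3)}
  {52, 53} × {x1, x2, x3} = {(52,x1), (52,x2), (52,x3), (53,x1), (53,x2), (53,x3)}
These 10 distinct sets form the basis B.
Close under arbitrary unions to get τ_{X×Y}; counting gives |τ_{X×Y}| = 16.


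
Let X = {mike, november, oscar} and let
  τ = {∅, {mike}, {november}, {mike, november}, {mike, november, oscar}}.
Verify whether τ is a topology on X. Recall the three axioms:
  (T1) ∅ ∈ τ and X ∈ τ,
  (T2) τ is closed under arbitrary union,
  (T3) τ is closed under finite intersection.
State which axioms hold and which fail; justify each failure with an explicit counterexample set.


τ IS a topology on X.

Axiom (T1): ∅ ∈ τ? Yes; X ∈ τ? Yes.
Axiom (T2/T3): check pairwise unions and intersections of members of τ.
All pairwise intersections and unions checked — each lies in τ. Therefore τ satisfies (T1), (T2), (T3): it IS a topology on X.


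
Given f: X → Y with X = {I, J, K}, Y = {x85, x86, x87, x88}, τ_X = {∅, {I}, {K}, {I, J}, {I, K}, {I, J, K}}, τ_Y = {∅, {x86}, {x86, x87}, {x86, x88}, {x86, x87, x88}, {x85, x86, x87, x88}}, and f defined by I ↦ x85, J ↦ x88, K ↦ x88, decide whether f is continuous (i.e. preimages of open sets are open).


f is NOT continuous.

Compute f^{-1}(U) for each U ∈ τ_Y:
  U = ∅: f^{-1}(U) = ∅ ∈ τ_X ✓.
  U = {x86}: f^{-1}(U) = ∅ ∈ τ_X ✓.
  U = {x86, x87}: f^{-1}(U) = ∅ ∈ τ_X ✓.
  U = {x86, x88}: f^{-1}(U) = {J, K} ∉ τ_X ✗.
  U = {x86, x87, x88}: f^{-1}(U) = {J, K} ∉ τ_X ✗.
  U = {x85, x86, x87, x88}: f^{-1}(U) = {I, J, K} ∈ τ_X ✓.
Found U = {x86, x88} with f^{-1}(U) = {J, K} not in τ_X. Therefore f is NOT continuous.


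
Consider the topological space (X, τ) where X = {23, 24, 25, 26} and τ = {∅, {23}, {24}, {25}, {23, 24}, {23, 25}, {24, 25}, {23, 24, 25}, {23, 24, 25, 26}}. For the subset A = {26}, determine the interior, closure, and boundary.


int(A) = ∅, cl(A) = {26}, ∂A = {26}.

Closed sets in (X, τ) are complements of opens:
  closed(X, τ) = {∅, {26}, {23, 26}, {24, 26}, {25, 26}, {23, 24, 26}, {23, 25, 26}, {24, 25, 26}, {23, 24, 25, 26}}.
int(A) = ⋃ {U ∈ τ : U ⊆ A}. Opens contained in A: ∅.
Taking the union of these: int(A) = ∅.
cl(A) = ⋂ {C closed : A ⊆ C}. Closed sets containing A: {26}, {23, 26}, {24, 26}, {25, 26}, {23, 24, 26}, {23, 25, 26}, {24, 25, 26}, {23, 24, 25, 26}.
Intersecting these: cl(A) = {26}.
∂A = cl(A) ∖ int(A) = {26} ∖ ∅ = {26}.


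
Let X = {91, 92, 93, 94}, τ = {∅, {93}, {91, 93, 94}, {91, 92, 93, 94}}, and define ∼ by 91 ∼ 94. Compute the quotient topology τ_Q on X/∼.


X/∼ = {[91=94], [92], [93]}; |τ_Q| = 4.

Equivalence classes: [91=94], [92], [93].
Quotient map π: X → X/∼ sends 91 ↦ [91=94], 92 ↦ [92], 93 ↦ [93], 94 ↦ [91=94].
For each subset V ⊆ X/∼, compute π^{-1}(V) ⊆ X and check whether π^{-1}(V) ∈ τ. V is open in τ_Q iff π^{-1}(V) ∈ τ.
  V = {}: π^{-1}(V) = ∅ ∈ τ ✓.
  V = {[91=94]}: π^{-1}(V) = {91, 94} ∉ τ ✗.
  V = {[92]}: π^{-1}(V) = {92} ∉ τ ✗.
  V = {[91=94], [92]}: π^{-1}(V) = {91, 92, 94} ∉ τ ✗.
  V = {[93]}: π^{-1}(V) = {93} ∈ τ ✓.
  V = {[91=94], [93]}: π^{-1}(V) = {91, 93, 94} ∈ τ ✓.
  V = {[92], [93]}: π^{-1}(V) = {92, 93} ∉ τ ✗.
  V = {[91=94], [92], [93]}: π^{-1}(V) = {91, 92, 93, 94} ∈ τ ✓.
Open sets in the quotient: τ_Q = {{}, {[93]}, {[91=94], [93]}, {[91=94], [92], [93]}} (4 elements).


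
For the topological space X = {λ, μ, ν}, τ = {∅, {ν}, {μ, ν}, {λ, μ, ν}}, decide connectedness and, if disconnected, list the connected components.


(X, τ) is connected.

Find clopen sets (U ∈ τ with X ∖ U ∈ τ):
  U = ∅, X ∖ U = {λ, μ, ν} — both open, so U is clopen.
  U = {λ, μ, ν}, X ∖ U = ∅ — both open, so U is clopen.
Only trivial clopens (∅ and X) exist, so (X, τ) is connected.
Compute connected components by grouping points that agree on all clopens:
  component: {λ, μ, ν}


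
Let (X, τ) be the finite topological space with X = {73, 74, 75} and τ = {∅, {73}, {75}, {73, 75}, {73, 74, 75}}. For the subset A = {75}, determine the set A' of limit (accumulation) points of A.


A' = {74}

For each x ∈ X, list the open sets U ∈ τ with x ∈ U, then check whether U ∩ (A ∖ {x}) ≠ ∅ for every such U.
  x = 73: open {73} ∋ x has {73} ∩ (A ∖ {73}) = ∅, so x is NOT a limit point.
  x = 74: opens ∋ x are {73, 74, 75}; each meets A ∖ {74}, so x IS a limit point.
  x = 75: open {75} ∋ x has {75} ∩ (A ∖ {75}) = ∅, so x is NOT a limit point.
Collecting: A' = {74}.


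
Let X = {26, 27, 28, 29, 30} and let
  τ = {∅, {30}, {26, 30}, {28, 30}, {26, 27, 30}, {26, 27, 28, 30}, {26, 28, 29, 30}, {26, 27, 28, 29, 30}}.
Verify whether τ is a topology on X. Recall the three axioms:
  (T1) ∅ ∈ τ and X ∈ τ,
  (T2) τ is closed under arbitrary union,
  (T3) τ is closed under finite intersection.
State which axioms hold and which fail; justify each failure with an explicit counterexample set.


τ is NOT a topology on X.

Axiom (T1): ∅ ∈ τ? Yes; X ∈ τ? Yes.
Axiom (T2/T3): check pairwise unions and intersections of members of τ.
Counterexample for (T2): {26, 30} ∪ {28, 30} = {26, 28, 30} ∉ τ. Therefore τ is NOT a topology.


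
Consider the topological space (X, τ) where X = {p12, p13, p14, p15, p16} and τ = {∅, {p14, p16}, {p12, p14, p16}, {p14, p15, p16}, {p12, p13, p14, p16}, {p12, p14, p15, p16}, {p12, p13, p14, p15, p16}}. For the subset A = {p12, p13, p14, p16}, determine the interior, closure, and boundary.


int(A) = {p12, p13, p14, p16}, cl(A) = {p12, p13, p14, p15, p16}, ∂A = {p15}.

Closed sets in (X, τ) are complements of opens:
  closed(X, τ) = {∅, {p13}, {p15}, {p12, p13}, {p13, p15}, {p12, p13, p15}, {p12, p13, p14, p15, p16}}.
int(A) = ⋃ {U ∈ τ : U ⊆ A}. Opens contained in A: ∅, {p14, p16}, {p12, p14, p16}, {p12, p13, p14, p16}.
Taking the union of these: int(A) = {p12, p13, p14, p16}.
cl(A) = ⋂ {C closed : A ⊆ C}. Closed sets containing A: {p12, p13, p14, p15, p16}.
Intersecting these: cl(A) = {p12, p13, p14, p15, p16}.
∂A = cl(A) ∖ int(A) = {p12, p13, p14, p15, p16} ∖ {p12, p13, p14, p16} = {p15}.


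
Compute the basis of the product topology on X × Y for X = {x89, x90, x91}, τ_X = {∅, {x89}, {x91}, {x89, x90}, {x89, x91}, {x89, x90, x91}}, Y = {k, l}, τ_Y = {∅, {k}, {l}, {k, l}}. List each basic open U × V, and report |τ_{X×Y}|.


Basis B = {∅ × ∅, {x89} × {k}, {x89} × {l}, {x91} × {k}, {x91} × {l}, {x89} × {k, l}, {x89, x90} × {k}, {x89, x91} × {k}, {x89, x90} × {l}, {x89, x91} × {l}, {x91} × {k, l}, {x89, x90, x91} × {k}, {x89, x90, x91} × {l}, {x89, x90} × {k, l}, {x89, x91} × {k, l}, {x89, x90, x91} × {k, l}}; |τ_{X×Y}| = 36.

Enumerate products U × V with U ∈ τ_X, V ∈ τ_Y (deduplicated):
  ∅ × ∅ = {} (∅)
  {x89} × {k} = {(x89,k)}
  {x89} × {l} = {(x89,l)}
  {x91} × {k} = {(x91,k)}
  {x91} × {l} = {(x91,l)}
  {x89} × {k, l} = {(x89,k), (x89,l)}
  {x89, x90} × {k} = {(x89,k), (x90,k)}
  {x89, x91} × {k} = {(x89,k), (x91,k)}
  {x89, x90} × {l} = {(x89,l), (x90,l)}
  {x89, x91} × {l} = {(x89,l), (x91,l)}
  {x91} × {k, l} = {(x91,k), (x91,l)}
  {x89, x90, x91} × {k} = {(x89,k), (x90,k), (x91,k)}
  {x89, x90, x91} × {l} = {(x89,l), (x90,l), (x91,l)}
  {x89, x90} × {k, l} = {(x89,k), (x89,l), (x90,k), (x90,l)}
  {x89, x91} × {k, l} = {(x89,k), (x89,l), (x91,k), (x91,l)}
  {x89, x90, x91} × {k, l} = {(x89,k), (x89,l), (x90,k), (x90,l), (x91,k), (x91,l)}
These 16 distinct sets form the basis B.
Close under arbitrary unions to get τ_{X×Y}; counting gives |τ_{X×Y}| = 36.


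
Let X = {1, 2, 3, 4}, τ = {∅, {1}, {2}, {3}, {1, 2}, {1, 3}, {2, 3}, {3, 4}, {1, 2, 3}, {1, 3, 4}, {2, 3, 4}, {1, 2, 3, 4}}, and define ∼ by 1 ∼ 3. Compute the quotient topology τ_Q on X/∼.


X/∼ = {[1=3], [2], [4]}; |τ_Q| = 6.

Equivalence classes: [1=3], [2], [4].
Quotient map π: X → X/∼ sends 1 ↦ [1=3], 2 ↦ [2], 3 ↦ [1=3], 4 ↦ [4].
For each subset V ⊆ X/∼, compute π^{-1}(V) ⊆ X and check whether π^{-1}(V) ∈ τ. V is open in τ_Q iff π^{-1}(V) ∈ τ.
  V = {}: π^{-1}(V) = ∅ ∈ τ ✓.
  V = {[1=3]}: π^{-1}(V) = {1, 3} ∈ τ ✓.
  V = {[2]}: π^{-1}(V) = {2} ∈ τ ✓.
  V = {[1=3], [2]}: π^{-1}(V) = {1, 2, 3} ∈ τ ✓.
  V = {[4]}: π^{-1}(V) = {4} ∉ τ ✗.
  V = {[1=3], [4]}: π^{-1}(V) = {1, 3, 4} ∈ τ ✓.
  V = {[2], [4]}: π^{-1}(V) = {2, 4} ∉ τ ✗.
  V = {[1=3], [2], [4]}: π^{-1}(V) = {1, 2, 3, 4} ∈ τ ✓.
Open sets in the quotient: τ_Q = {{}, {[1=3]}, {[2]}, {[1=3], [2]}, {[1=3], [4]}, {[1=3], [2], [4]}} (6 elements).


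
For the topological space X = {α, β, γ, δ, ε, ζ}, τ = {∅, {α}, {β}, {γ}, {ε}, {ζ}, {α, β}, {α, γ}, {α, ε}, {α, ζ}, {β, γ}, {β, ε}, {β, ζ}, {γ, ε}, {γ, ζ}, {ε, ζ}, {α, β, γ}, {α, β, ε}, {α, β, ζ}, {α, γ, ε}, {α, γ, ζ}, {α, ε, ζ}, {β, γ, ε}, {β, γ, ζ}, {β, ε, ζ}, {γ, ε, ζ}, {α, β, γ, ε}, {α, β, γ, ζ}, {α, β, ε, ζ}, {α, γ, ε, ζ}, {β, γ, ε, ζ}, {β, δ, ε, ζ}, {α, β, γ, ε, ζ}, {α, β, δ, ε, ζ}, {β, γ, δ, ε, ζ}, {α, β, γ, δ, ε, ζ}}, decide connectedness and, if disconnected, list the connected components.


(X, τ) is disconnected; components = [{α}, {γ}, {β, δ, ε, ζ}].

Find clopen sets (U ∈ τ with X ∖ U ∈ τ):
  U = ∅, X ∖ U = {α, β, γ, δ, ε, ζ} — both open, so U is clopen.
  U = {α}, X ∖ U = {β, γ, δ, ε, ζ} — both open, so U is clopen.
  U = {γ}, X ∖ U = {α, β, δ, ε, ζ} — both open, so U is clopen.
  U = {α, γ}, X ∖ U = {β, δ, ε, ζ} — both open, so U is clopen.
  U = {β, δ, ε, ζ}, X ∖ U = {α, γ} — both open, so U is clopen.
  U = {α, β, δ, ε, ζ}, X ∖ U = {γ} — both open, so U is clopen.
  U = {β, γ, δ, ε, ζ}, X ∖ U = {α} — both open, so U is clopen.
  U = {α, β, γ, δ, ε, ζ}, X ∖ U = ∅ — both open, so U is clopen.
Nontrivial clopen(s) exist: e.g. {α, β, δ, ε, ζ}. So (X, τ) is disconnected.
Compute connected components by grouping points that agree on all clopens:
  component: {α}
  component: {γ}
  component: {β, δ, ε, ζ}


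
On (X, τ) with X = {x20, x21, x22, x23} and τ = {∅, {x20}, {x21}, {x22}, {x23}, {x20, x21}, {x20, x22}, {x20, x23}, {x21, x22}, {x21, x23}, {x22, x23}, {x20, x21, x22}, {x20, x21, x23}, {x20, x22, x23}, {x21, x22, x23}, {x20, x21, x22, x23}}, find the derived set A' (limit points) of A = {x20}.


A' = ∅

For each x ∈ X, list the open sets U ∈ τ with x ∈ U, then check whether U ∩ (A ∖ {x}) ≠ ∅ for every such U.
  x = x20: open {x20} ∋ x has {x20} ∩ (A ∖ {x20}) = ∅, so x is NOT a limit point.
  x = x21: open {x21} ∋ x has {x21} ∩ (A ∖ {x21}) = ∅, so x is NOT a limit point.
  x = x22: open {x22} ∋ x has {x22} ∩ (A ∖ {x22}) = ∅, so x is NOT a limit point.
  x = x23: open {x23} ∋ x has {x23} ∩ (A ∖ {x23}) = ∅, so x is NOT a limit point.
Collecting: A' = ∅.


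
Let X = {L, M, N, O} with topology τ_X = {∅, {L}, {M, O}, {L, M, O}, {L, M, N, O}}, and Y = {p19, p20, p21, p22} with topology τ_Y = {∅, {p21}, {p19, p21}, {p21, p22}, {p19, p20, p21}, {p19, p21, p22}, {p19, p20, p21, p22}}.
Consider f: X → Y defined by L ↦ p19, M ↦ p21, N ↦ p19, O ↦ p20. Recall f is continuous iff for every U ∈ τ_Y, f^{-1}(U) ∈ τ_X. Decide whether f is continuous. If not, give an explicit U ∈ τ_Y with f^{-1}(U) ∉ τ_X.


f is NOT continuous.

Compute f^{-1}(U) for each U ∈ τ_Y:
  U = ∅: f^{-1}(U) = ∅ ∈ τ_X ✓.
  U = {p21}: f^{-1}(U) = {M} ∉ τ_X ✗.
  U = {p19, p21}: f^{-1}(U) = {L, M, N} ∉ τ_X ✗.
  U = {p21, p22}: f^{-1}(U) = {M} ∉ τ_X ✗.
  U = {p19, p20, p21}: f^{-1}(U) = {L, M, N, O} ∈ τ_X ✓.
  U = {p19, p21, p22}: f^{-1}(U) = {L, M, N} ∉ τ_X ✗.
  U = {p19, p20, p21, p22}: f^{-1}(U) = {L, M, N, O} ∈ τ_X ✓.
Found U = {p21} with f^{-1}(U) = {M} not in τ_X. Therefore f is NOT continuous.


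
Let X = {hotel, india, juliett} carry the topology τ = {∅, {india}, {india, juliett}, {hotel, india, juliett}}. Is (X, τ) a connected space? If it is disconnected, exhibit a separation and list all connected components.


(X, τ) is connected.

Find clopen sets (U ∈ τ with X ∖ U ∈ τ):
  U = ∅, X ∖ U = {hotel, india, juliett} — both open, so U is clopen.
  U = {hotel, india, juliett}, X ∖ U = ∅ — both open, so U is clopen.
Only trivial clopens (∅ and X) exist, so (X, τ) is connected.
Compute connected components by grouping points that agree on all clopens:
  component: {hotel, india, juliett}


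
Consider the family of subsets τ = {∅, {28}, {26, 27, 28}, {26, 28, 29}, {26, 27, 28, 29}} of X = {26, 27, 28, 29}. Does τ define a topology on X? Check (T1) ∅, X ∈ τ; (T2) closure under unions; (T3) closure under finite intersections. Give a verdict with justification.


τ is NOT a topology on X.

Axiom (T1): ∅ ∈ τ? Yes; X ∈ τ? Yes.
Axiom (T2/T3): check pairwise unions and intersections of members of τ.
Counterexample for (T3): {26, 27, 28} ∩ {26, 28, 29} = {26, 28} ∉ τ. Therefore τ is NOT a topology.


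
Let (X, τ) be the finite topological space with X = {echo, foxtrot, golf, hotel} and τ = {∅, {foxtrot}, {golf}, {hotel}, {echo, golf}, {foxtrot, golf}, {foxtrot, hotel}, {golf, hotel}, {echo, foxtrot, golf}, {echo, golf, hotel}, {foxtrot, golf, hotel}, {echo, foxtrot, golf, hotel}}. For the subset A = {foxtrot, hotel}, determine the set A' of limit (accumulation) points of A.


A' = ∅

For each x ∈ X, list the open sets U ∈ τ with x ∈ U, then check whether U ∩ (A ∖ {x}) ≠ ∅ for every such U.
  x = echo: open {echo, golf} ∋ x has {echo, golf} ∩ (A ∖ {echo}) = ∅, so x is NOT a limit point.
  x = foxtrot: open {foxtrot} ∋ x has {foxtrot} ∩ (A ∖ {foxtrot}) = ∅, so x is NOT a limit point.
  x = golf: open {golf} ∋ x has {golf} ∩ (A ∖ {golf}) = ∅, so x is NOT a limit point.
  x = hotel: open {hotel} ∋ x has {hotel} ∩ (A ∖ {hotel}) = ∅, so x is NOT a limit point.
Collecting: A' = ∅.


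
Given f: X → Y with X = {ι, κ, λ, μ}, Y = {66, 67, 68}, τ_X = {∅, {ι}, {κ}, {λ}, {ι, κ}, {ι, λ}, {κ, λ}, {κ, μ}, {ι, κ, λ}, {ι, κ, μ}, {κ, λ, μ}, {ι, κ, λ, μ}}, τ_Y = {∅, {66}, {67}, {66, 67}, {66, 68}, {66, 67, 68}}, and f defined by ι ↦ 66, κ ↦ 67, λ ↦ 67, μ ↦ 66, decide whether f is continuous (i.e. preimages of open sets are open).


f is NOT continuous.

Compute f^{-1}(U) for each U ∈ τ_Y:
  U = ∅: f^{-1}(U) = ∅ ∈ τ_X ✓.
  U = {66}: f^{-1}(U) = {ι, μ} ∉ τ_X ✗.
  U = {67}: f^{-1}(U) = {κ, λ} ∈ τ_X ✓.
  U = {66, 67}: f^{-1}(U) = {ι, κ, λ, μ} ∈ τ_X ✓.
  U = {66, 68}: f^{-1}(U) = {ι, μ} ∉ τ_X ✗.
  U = {66, 67, 68}: f^{-1}(U) = {ι, κ, λ, μ} ∈ τ_X ✓.
Found U = {66} with f^{-1}(U) = {ι, μ} not in τ_X. Therefore f is NOT continuous.


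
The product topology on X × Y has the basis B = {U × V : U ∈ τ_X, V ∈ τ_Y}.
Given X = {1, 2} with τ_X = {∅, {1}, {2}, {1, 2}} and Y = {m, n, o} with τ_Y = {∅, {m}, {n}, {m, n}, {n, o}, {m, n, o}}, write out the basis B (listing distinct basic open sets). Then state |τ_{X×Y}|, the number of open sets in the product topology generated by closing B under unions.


Basis B = {∅ × ∅, {1} × {m}, {1} × {n}, {2} × {m}, {2} × {n}, {1} × {m, n}, {1, 2} × {m}, {1} × {n, o}, {1, 2} × {n}, {2} × {m, n}, {2} × {n, o}, {1} × {m, n, o}, {2} × {m, n, o}, {1, 2} × {m, n}, {1, 2} × {n, o}, {1, 2} × {m, n, o}}; |τ_{X×Y}| = 36.

Enumerate products U × V with U ∈ τ_X, V ∈ τ_Y (deduplicated):
  ∅ × ∅ = {} (∅)
  {1} × {m} = {(1,m)}
  {1} × {n} = {(1,n)}
  {2} × {m} = {(2,m)}
  {2} × {n} = {(2,n)}
  {1} × {m, n} = {(1,m), (1,n)}
  {1, 2} × {m} = {(1,m), (2,m)}
  {1} × {n, o} = {(1,n), (1,o)}
  {1, 2} × {n} = {(1,n), (2,n)}
  {2} × {m, n} = {(2,m), (2,n)}
  {2} × {n, o} = {(2,n), (2,o)}
  {1} × {m, n, o} = {(1,m), (1,n), (1,o)}
  {2} × {m, n, o} = {(2,m), (2,n), (2,o)}
  {1, 2} × {m, n} = {(1,m), (1,n), (2,m), (2,n)}
  {1, 2} × {n, o} = {(1,n), (1,o), (2,n), (2,o)}
  {1, 2} × {m, n, o} = {(1,m), (1,n), (1,o), (2,m), (2,n), (2,o)}
These 16 distinct sets form the basis B.
Close under arbitrary unions to get τ_{X×Y}; counting gives |τ_{X×Y}| = 36.


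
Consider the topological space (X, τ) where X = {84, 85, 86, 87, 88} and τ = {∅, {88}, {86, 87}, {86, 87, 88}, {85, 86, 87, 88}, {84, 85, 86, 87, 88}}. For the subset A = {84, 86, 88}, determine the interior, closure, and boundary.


int(A) = {88}, cl(A) = {84, 85, 86, 87, 88}, ∂A = {84, 85, 86, 87}.

Closed sets in (X, τ) are complements of opens:
  closed(X, τ) = {∅, {84}, {84, 85}, {84, 85, 88}, {84, 85, 86, 87}, {84, 85, 86, 87, 88}}.
int(A) = ⋃ {U ∈ τ : U ⊆ A}. Opens contained in A: ∅, {88}.
Taking the union of these: int(A) = {88}.
cl(A) = ⋂ {C closed : A ⊆ C}. Closed sets containing A: {84, 85, 86, 87, 88}.
Intersecting these: cl(A) = {84, 85, 86, 87, 88}.
∂A = cl(A) ∖ int(A) = {84, 85, 86, 87, 88} ∖ {88} = {84, 85, 86, 87}.


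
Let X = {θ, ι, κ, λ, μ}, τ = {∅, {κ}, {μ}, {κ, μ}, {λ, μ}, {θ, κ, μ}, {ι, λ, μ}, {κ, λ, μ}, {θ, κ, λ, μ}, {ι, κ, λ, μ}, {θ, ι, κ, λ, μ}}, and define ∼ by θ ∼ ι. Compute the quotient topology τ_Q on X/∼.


X/∼ = {[θ=ι], [κ], [λ], [μ]}; |τ_Q| = 7.

Equivalence classes: [θ=ι], [κ], [λ], [μ].
Quotient map π: X → X/∼ sends θ ↦ [θ=ι], ι ↦ [θ=ι], κ ↦ [κ], λ ↦ [λ], μ ↦ [μ].
For each subset V ⊆ X/∼, compute π^{-1}(V) ⊆ X and check whether π^{-1}(V) ∈ τ. V is open in τ_Q iff π^{-1}(V) ∈ τ.
  V = {}: π^{-1}(V) = ∅ ∈ τ ✓.
  V = {[θ=ι]}: π^{-1}(V) = {θ, ι} ∉ τ ✗.
  V = {[κ]}: π^{-1}(V) = {κ} ∈ τ ✓.
  V = {[θ=ι], [κ]}: π^{-1}(V) = {θ, ι, κ} ∉ τ ✗.
  V = {[λ]}: π^{-1}(V) = {λ} ∉ τ ✗.
  V = {[θ=ι], [λ]}: π^{-1}(V) = {θ, ι, λ} ∉ τ ✗.
  V = {[κ], [λ]}: π^{-1}(V) = {κ, λ} ∉ τ ✗.
  V = {[θ=ι], [κ], [λ]}: π^{-1}(V) = {θ, ι, κ, λ} ∉ τ ✗.
  V = {[μ]}: π^{-1}(V) = {μ} ∈ τ ✓.
  V = {[θ=ι], [μ]}: π^{-1}(V) = {θ, ι, μ} ∉ τ ✗.
  V = {[κ], [μ]}: π^{-1}(V) = {κ, μ} ∈ τ ✓.
  V = {[θ=ι], [κ], [μ]}: π^{-1}(V) = {θ, ι, κ, μ} ∉ τ ✗.
  V = {[λ], [μ]}: π^{-1}(V) = {λ, μ} ∈ τ ✓.
  V = {[θ=ι], [λ], [μ]}: π^{-1}(V) = {θ, ι, λ, μ} ∉ τ ✗.
  V = {[κ], [λ], [μ]}: π^{-1}(V) = {κ, λ, μ} ∈ τ ✓.
  V = {[θ=ι], [κ], [λ], [μ]}: π^{-1}(V) = {θ, ι, κ, λ, μ} ∈ τ ✓.
Open sets in the quotient: τ_Q = {{}, {[κ]}, {[μ]}, {[κ], [μ]}, {[λ], [μ]}, {[κ], [λ], [μ]}, {[θ=ι], [κ], [λ], [μ]}} (7 elements).


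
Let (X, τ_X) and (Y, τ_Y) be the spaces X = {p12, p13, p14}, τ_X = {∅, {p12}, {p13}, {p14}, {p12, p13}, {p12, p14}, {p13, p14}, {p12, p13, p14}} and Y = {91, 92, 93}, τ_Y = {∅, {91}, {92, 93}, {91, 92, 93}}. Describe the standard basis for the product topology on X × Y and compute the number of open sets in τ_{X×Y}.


Basis B = {∅ × ∅, {p12} × {91}, {p13} × {91}, {p14} × {91}, {p12, p13} × {91}, {p12, p14} × {91}, {p12} × {92, 93}, {p13, p14} × {91}, {p13} × {92, 93}, {p14} × {92, 93}, {p12} × {91, 92, 93}, {p12, p13, p14} × {91}, {p13} × {91, 92, 93}, {p14} × {91, 92, 93}, {p12, p13} × {92, 93}, {p12, p14} × {92, 93}, {p13, p14} × {92, 93}, {p12, p13} × {91, 92, 93}, {p12, p14} × {91, 92, 93}, {p12, p13, p14} × {92, 93}, {p13, p14} × {91, 92, 93}, {p12, p13, p14} × {91, 92, 93}}; |τ_{X×Y}| = 64.

Enumerate products U × V with U ∈ τ_X, V ∈ τ_Y (deduplicated):
  ∅ × ∅ = {} (∅)
  {p12} × {91} = {(p12,91)}
  {p13} × {91} = {(p13,91)}
  {p14} × {91} = {(p14,91)}
  {p12, p13} × {91} = {(p12,91), (p13,91)}
  {p12, p14} × {91} = {(p12,91), (p14,91)}
  {p12} × {92, 93} = {(p12,92), (p12,93)}
  {p13, p14} × {91} = {(p13,91), (p14,91)}
  {p13} × {92, 93} = {(p13,92), (p13,93)}
  {p14} × {92, 93} = {(p14,92), (p14,93)}
  {p12} × {91, 92, 93} = {(p12,91), (p12,92), (p12,93)}
  {p12, p13, p14} × {91} = {(p12,91), (p13,91), (p14,91)}
  {p13} × {91, 92, 93} = {(p13,91), (p13,92), (p13,93)}
  {p14} × {91, 92, 93} = {(p14,91), (p14,92), (p14,93)}
  {p12, p13} × {92, 93} = {(p12,92), (p12,93), (p13,92), (p13,93)}
  {p12, p14} × {92, 93} = {(p12,92), (p12,93), (p14,92), (p14,93)}
  {p13, p14} × {92, 93} = {(p13,92), (p13,93), (p14,92), (p14,93)}
  {p12, p13} × {91, 92, 93} = {(p12,91), (p12,92), (p12,93), (p13,91), (p13,92), (p13,93)}
  {p12, p14} × {91, 92, 93} = {(p12,91), (p12,92), (p12,93), (p14,91), (p14,92), (p14,93)}
  {p12, p13, p14} × {92, 93} = {(p12,92), (p12,93), (p13,92), (p13,93), (p14,92), (p14,93)}
  {p13, p14} × {91, 92, 93} = {(p13,91), (p13,92), (p13,93), (p14,91), (p14,92), (p14,93)}
  {p12, p13, p14} × {91, 92, 93} = {(p12,91), (p12,92), (p12,93), (p13,91), (p13,92), (p13,93), (p14,91), (p14,92), (p14,93)}
These 22 distinct sets form the basis B.
Close under arbitrary unions to get τ_{X×Y}; counting gives |τ_{X×Y}| = 64.


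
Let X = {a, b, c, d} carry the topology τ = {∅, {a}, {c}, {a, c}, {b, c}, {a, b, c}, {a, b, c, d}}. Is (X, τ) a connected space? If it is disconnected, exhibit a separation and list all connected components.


(X, τ) is connected.

Find clopen sets (U ∈ τ with X ∖ U ∈ τ):
  U = ∅, X ∖ U = {a, b, c, d} — both open, so U is clopen.
  U = {a, b, c, d}, X ∖ U = ∅ — both open, so U is clopen.
Only trivial clopens (∅ and X) exist, so (X, τ) is connected.
Compute connected components by grouping points that agree on all clopens:
  component: {a, b, c, d}


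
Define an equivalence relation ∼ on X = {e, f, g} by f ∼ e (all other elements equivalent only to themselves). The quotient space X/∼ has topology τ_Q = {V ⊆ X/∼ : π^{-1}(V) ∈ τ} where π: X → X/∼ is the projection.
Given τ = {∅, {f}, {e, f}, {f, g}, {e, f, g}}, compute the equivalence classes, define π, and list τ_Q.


X/∼ = {[e=f], [g]}; |τ_Q| = 3.

Equivalence classes: [e=f], [g].
Quotient map π: X → X/∼ sends e ↦ [e=f], f ↦ [e=f], g ↦ [g].
For each subset V ⊆ X/∼, compute π^{-1}(V) ⊆ X and check whether π^{-1}(V) ∈ τ. V is open in τ_Q iff π^{-1}(V) ∈ τ.
  V = {}: π^{-1}(V) = ∅ ∈ τ ✓.
  V = {[e=f]}: π^{-1}(V) = {e, f} ∈ τ ✓.
  V = {[g]}: π^{-1}(V) = {g} ∉ τ ✗.
  V = {[e=f], [g]}: π^{-1}(V) = {e, f, g} ∈ τ ✓.
Open sets in the quotient: τ_Q = {{}, {[e=f]}, {[e=f], [g]}} (3 elements).


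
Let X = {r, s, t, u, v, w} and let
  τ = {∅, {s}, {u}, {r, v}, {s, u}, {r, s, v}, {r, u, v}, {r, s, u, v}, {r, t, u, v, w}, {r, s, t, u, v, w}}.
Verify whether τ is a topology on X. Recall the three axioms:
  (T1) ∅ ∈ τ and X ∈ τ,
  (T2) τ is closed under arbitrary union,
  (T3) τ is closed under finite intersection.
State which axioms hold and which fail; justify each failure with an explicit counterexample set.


τ IS a topology on X.

Axiom (T1): ∅ ∈ τ? Yes; X ∈ τ? Yes.
Axiom (T2/T3): check pairwise unions and intersections of members of τ.
All pairwise intersections and unions checked — each lies in τ. Therefore τ satisfies (T1), (T2), (T3): it IS a topology on X.


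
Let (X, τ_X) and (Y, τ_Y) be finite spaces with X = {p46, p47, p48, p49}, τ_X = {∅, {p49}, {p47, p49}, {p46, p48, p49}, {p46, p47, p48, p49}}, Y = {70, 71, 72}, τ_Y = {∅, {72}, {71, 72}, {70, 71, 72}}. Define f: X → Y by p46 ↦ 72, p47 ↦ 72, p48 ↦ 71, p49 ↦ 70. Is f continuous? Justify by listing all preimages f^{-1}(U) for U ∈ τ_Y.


f is NOT continuous.

Compute f^{-1}(U) for each U ∈ τ_Y:
  U = ∅: f^{-1}(U) = ∅ ∈ τ_X ✓.
  U = {72}: f^{-1}(U) = {p46, p47} ∉ τ_X ✗.
  U = {71, 72}: f^{-1}(U) = {p46, p47, p48} ∉ τ_X ✗.
  U = {70, 71, 72}: f^{-1}(U) = {p46, p47, p48, p49} ∈ τ_X ✓.
Found U = {72} with f^{-1}(U) = {p46, p47} not in τ_X. Therefore f is NOT continuous.


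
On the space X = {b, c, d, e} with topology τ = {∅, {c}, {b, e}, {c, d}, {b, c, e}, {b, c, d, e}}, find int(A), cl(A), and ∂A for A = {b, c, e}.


int(A) = {b, c, e}, cl(A) = {b, c, d, e}, ∂A = {d}.

Closed sets in (X, τ) are complements of opens:
  closed(X, τ) = {∅, {d}, {b, e}, {c, d}, {b, d, e}, {b, c, d, e}}.
int(A) = ⋃ {U ∈ τ : U ⊆ A}. Opens contained in A: ∅, {c}, {b, e}, {b, c, e}.
Taking the union of these: int(A) = {b, c, e}.
cl(A) = ⋂ {C closed : A ⊆ C}. Closed sets containing A: {b, c, d, e}.
Intersecting these: cl(A) = {b, c, d, e}.
∂A = cl(A) ∖ int(A) = {b, c, d, e} ∖ {b, c, e} = {d}.


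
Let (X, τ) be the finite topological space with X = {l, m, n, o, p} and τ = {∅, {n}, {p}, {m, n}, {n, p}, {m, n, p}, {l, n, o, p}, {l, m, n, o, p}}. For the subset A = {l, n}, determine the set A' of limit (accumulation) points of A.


A' = {l, m, o}

For each x ∈ X, list the open sets U ∈ τ with x ∈ U, then check whether U ∩ (A ∖ {x}) ≠ ∅ for every such U.
  x = l: opens ∋ x are {l, n, o, p}, {l, m, n, o, p}; each meets A ∖ {l}, so x IS a limit point.
  x = m: opens ∋ x are {m, n}, {m, n, p}, {l, m, n, o, p}; each meets A ∖ {m}, so x IS a limit point.
  x = n: open {n} ∋ x has {n} ∩ (A ∖ {n}) = ∅, so x is NOT a limit point.
  x = o: opens ∋ x are {l, n, o, p}, {l, m, n, o, p}; each meets A ∖ {o}, so x IS a limit point.
  x = p: open {p} ∋ x has {p} ∩ (A ∖ {p}) = ∅, so x is NOT a limit point.
Collecting: A' = {l, m, o}.


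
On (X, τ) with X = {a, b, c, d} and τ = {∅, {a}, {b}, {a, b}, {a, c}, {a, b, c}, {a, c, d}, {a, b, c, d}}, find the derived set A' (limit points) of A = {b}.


A' = ∅

For each x ∈ X, list the open sets U ∈ τ with x ∈ U, then check whether U ∩ (A ∖ {x}) ≠ ∅ for every such U.
  x = a: open {a} ∋ x has {a} ∩ (A ∖ {a}) = ∅, so x is NOT a limit point.
  x = b: open {b} ∋ x has {b} ∩ (A ∖ {b}) = ∅, so x is NOT a limit point.
  x = c: open {a, c} ∋ x has {a, c} ∩ (A ∖ {c}) = ∅, so x is NOT a limit point.
  x = d: open {a, c, d} ∋ x has {a, c, d} ∩ (A ∖ {d}) = ∅, so x is NOT a limit point.
Collecting: A' = ∅.


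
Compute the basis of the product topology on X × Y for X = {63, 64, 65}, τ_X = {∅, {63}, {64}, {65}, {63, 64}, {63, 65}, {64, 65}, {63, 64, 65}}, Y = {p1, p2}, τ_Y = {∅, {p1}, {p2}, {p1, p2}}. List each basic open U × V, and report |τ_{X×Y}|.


Basis B = {∅ × ∅, {63} × {p1}, {63} × {p2}, {64} × {p1}, {64} × {p2}, {65} × {p1}, {65} × {p2}, {63} × {p1, p2}, {63, 64} × {p1}, {63, 65} × {p1}, {63, 64} × {p2}, {63, 65} × {p2}, {64} × {p1, p2}, {64, 65} × {p1}, {64, 65} × {p2}, {65} × {p1, p2}, {63, 64, 65} × {p1}, {63, 64, 65} × {p2}, {63, 64} × {p1, p2}, {63, 65} × {p1, p2}, {64, 65} × {p1, p2}, {63, 64, 65} × {p1, p2}}; |τ_{X×Y}| = 64.

Enumerate products U × V with U ∈ τ_X, V ∈ τ_Y (deduplicated):
  ∅ × ∅ = {} (∅)
  {63} × {p1} = {(63,p1)}
  {63} × {p2} = {(63,p2)}
  {64} × {p1} = {(64,p1)}
  {64} × {p2} = {(64,p2)}
  {65} × {p1} = {(65,p1)}
  {65} × {p2} = {(65,p2)}
  {63} × {p1, p2} = {(63,p1), (63,p2)}
  {63, 64} × {p1} = {(63,p1), (64,p1)}
  {63, 65} × {p1} = {(63,p1), (65,p1)}
  {63, 64} × {p2} = {(63,p2), (64,p2)}
  {63, 65} × {p2} = {(63,p2), (65,p2)}
  {64} × {p1, p2} = {(64,p1), (64,p2)}
  {64, 65} × {p1} = {(64,p1), (65,p1)}
  {64, 65} × {p2} = {(64,p2), (65,p2)}
  {65} × {p1, p2} = {(65,p1), (65,p2)}
  {63, 64, 65} × {p1} = {(63,p1), (64,p1), (65,p1)}
  {63, 64, 65} × {p2} = {(63,p2), (64,p2), (65,p2)}
  {63, 64} × {p1, p2} = {(63,p1), (63,p2), (64,p1), (64,p2)}
  {63, 65} × {p1, p2} = {(63,p1), (63,p2), (65,p1), (65,p2)}
  {64, 65} × {p1, p2} = {(64,p1), (64,p2), (65,p1), (65,p2)}
  {63, 64, 65} × {p1, p2} = {(63,p1), (63,p2), (64,p1), (64,p2), (65,p1), (65,p2)}
These 22 distinct sets form the basis B.
Close under arbitrary unions to get τ_{X×Y}; counting gives |τ_{X×Y}| = 64.


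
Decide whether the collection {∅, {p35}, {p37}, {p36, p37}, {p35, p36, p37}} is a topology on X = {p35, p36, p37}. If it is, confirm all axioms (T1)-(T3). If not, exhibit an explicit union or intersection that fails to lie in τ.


τ is NOT a topology on X.

Axiom (T1): ∅ ∈ τ? Yes; X ∈ τ? Yes.
Axiom (T2/T3): check pairwise unions and intersections of members of τ.
Counterexample for (T2): {p35} ∪ {p37} = {p35, p37} ∉ τ. Therefore τ is NOT a topology.


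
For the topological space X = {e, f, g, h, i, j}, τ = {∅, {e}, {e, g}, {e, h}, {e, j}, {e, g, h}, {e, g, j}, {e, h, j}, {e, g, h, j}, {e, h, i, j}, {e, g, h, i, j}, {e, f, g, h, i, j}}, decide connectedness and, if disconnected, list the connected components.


(X, τ) is connected.

Find clopen sets (U ∈ τ with X ∖ U ∈ τ):
  U = ∅, X ∖ U = {e, f, g, h, i, j} — both open, so U is clopen.
  U = {e, f, g, h, i, j}, X ∖ U = ∅ — both open, so U is clopen.
Only trivial clopens (∅ and X) exist, so (X, τ) is connected.
Compute connected components by grouping points that agree on all clopens:
  component: {e, f, g, h, i, j}


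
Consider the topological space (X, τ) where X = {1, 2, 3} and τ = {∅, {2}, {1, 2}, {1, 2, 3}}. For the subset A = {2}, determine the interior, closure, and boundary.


int(A) = {2}, cl(A) = {1, 2, 3}, ∂A = {1, 3}.

Closed sets in (X, τ) are complements of opens:
  closed(X, τ) = {∅, {3}, {1, 3}, {1, 2, 3}}.
int(A) = ⋃ {U ∈ τ : U ⊆ A}. Opens contained in A: ∅, {2}.
Taking the union of these: int(A) = {2}.
cl(A) = ⋂ {C closed : A ⊆ C}. Closed sets containing A: {1, 2, 3}.
Intersecting these: cl(A) = {1, 2, 3}.
∂A = cl(A) ∖ int(A) = {1, 2, 3} ∖ {2} = {1, 3}.


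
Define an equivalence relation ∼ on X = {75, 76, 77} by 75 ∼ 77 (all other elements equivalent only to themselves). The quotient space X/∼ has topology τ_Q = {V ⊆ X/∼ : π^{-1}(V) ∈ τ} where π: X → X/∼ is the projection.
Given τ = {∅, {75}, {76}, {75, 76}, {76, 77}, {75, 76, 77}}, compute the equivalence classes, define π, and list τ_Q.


X/∼ = {[75=77], [76]}; |τ_Q| = 3.

Equivalence classes: [75=77], [76].
Quotient map π: X → X/∼ sends 75 ↦ [75=77], 76 ↦ [76], 77 ↦ [75=77].
For each subset V ⊆ X/∼, compute π^{-1}(V) ⊆ X and check whether π^{-1}(V) ∈ τ. V is open in τ_Q iff π^{-1}(V) ∈ τ.
  V = {}: π^{-1}(V) = ∅ ∈ τ ✓.
  V = {[75=77]}: π^{-1}(V) = {75, 77} ∉ τ ✗.
  V = {[76]}: π^{-1}(V) = {76} ∈ τ ✓.
  V = {[75=77], [76]}: π^{-1}(V) = {75, 76, 77} ∈ τ ✓.
Open sets in the quotient: τ_Q = {{}, {[76]}, {[75=77], [76]}} (3 elements).


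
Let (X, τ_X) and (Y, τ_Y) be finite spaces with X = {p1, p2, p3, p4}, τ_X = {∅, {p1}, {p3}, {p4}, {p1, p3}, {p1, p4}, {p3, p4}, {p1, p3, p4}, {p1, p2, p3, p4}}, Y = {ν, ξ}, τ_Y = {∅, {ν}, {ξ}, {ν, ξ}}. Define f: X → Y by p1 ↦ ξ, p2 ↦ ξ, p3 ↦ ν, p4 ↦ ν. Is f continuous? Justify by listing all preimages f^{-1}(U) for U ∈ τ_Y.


f is NOT continuous.

Compute f^{-1}(U) for each U ∈ τ_Y:
  U = ∅: f^{-1}(U) = ∅ ∈ τ_X ✓.
  U = {ν}: f^{-1}(U) = {p3, p4} ∈ τ_X ✓.
  U = {ξ}: f^{-1}(U) = {p1, p2} ∉ τ_X ✗.
  U = {ν, ξ}: f^{-1}(U) = {p1, p2, p3, p4} ∈ τ_X ✓.
Found U = {ξ} with f^{-1}(U) = {p1, p2} not in τ_X. Therefore f is NOT continuous.
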